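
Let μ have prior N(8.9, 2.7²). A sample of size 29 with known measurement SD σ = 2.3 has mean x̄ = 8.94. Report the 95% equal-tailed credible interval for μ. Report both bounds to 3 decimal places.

[8.112, 9.766]

Posterior precision = 1/2.7² + 29/2.3² = 0.1372 + 5.4820 = 5.6192, so posterior SD = 0.4219.
Posterior mean = (8.9/2.7² + 29·8.94/2.3²) / 5.6192 = 8.9390.
Interval: 8.9390 ± 1.960 × 0.4219 → [8.112, 9.766].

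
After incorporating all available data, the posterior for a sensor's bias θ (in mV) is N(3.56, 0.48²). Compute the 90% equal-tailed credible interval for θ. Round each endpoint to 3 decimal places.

The posterior is symmetric, so the 90% equal-tailed interval is θ = 3.56 ± z·0.48 with z = 1.645.
Half-width: 1.645 × 0.48 = 0.790.
3.56 − 0.790 = 2.770; 3.56 + 0.790 = 4.350.

[2.770, 4.350]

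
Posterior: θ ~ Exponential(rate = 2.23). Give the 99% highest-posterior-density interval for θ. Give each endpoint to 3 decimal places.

The exponential density is strictly decreasing on [0, ∞), so the HPD interval is anchored at 0: [0, q] with P(θ ≤ q) = 0.99.
q = −ln(1 − 0.99) / 2.23 = 4.6052 / 2.23 = 2.065.

[0.000, 2.065]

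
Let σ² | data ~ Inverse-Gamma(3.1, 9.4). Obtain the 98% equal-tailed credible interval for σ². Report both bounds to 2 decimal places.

[1.10, 19.96]

Inverse-Gamma(3.1, 9.4) quantiles: F⁻¹(0.01) and F⁻¹(0.99).
Equivalently, 1/σ² ~ Gamma(3.1, rate = 9.4); invert its 0.99 and 0.01 quantiles.
Posterior mean ≈ 4.48, SD ≈ 4.27; a Normal approximation gives roughly [-5.45, 14.40].
Exact: lower = 1.10; upper = 19.96.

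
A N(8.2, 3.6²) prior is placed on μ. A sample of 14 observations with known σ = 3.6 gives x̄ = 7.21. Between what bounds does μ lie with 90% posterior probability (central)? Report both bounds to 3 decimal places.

[5.747, 8.805]

Posterior precision = 1/3.6² + 14/3.6² = 0.0772 + 1.0802 = 1.1574, so posterior SD = 0.9295.
Posterior mean = (8.2/3.6² + 14·7.21/3.6²) / 1.1574 = 7.2760.
Interval: 7.2760 ± 1.645 × 0.9295 → [5.747, 8.805].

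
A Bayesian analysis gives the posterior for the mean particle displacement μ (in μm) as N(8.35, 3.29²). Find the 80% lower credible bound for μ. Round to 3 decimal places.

5.581

Need L with P(μ ≥ L) = 0.80: L = 8.35 − z_{0.2}·3.29.
z = 0.842; L = 8.35 − 0.842 × 3.29 = 5.581.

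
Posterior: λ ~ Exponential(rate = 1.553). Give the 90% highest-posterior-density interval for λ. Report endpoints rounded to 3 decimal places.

The exponential density is strictly decreasing on [0, ∞), so the HPD interval is anchored at 0: [0, q] with P(λ ≤ q) = 0.90.
q = −ln(1 − 0.90) / 1.553 = 2.3026 / 1.553 = 1.483.

[0.000, 1.483]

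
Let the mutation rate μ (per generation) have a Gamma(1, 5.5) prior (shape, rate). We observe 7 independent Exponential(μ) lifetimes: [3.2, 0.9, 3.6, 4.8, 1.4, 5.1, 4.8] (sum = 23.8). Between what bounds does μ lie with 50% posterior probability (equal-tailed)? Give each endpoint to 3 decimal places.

Posterior: Gamma(1+7, 5.5+23.8) = Gamma(8, 29.3) (shape, rate).
Equal-tailed 50% interval: Gamma(8, 29.3) quantiles at 0.25 and 0.75.
Posterior mean ≈ 0.273, SD ≈ 0.097; a Normal approximation gives roughly [0.208, 0.338].
Exact: lower = 0.203; upper = 0.331.

[0.203, 0.331]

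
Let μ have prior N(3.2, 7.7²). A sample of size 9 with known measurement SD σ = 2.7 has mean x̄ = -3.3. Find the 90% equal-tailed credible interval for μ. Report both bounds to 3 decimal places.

Posterior precision = 1/7.7² + 9/2.7² = 0.0169 + 1.2346 = 1.2514, so posterior SD = 0.8939.
Posterior mean = (3.2/7.7² + 9·-3.3/2.7²) / 1.2514 = -3.2124.
Interval: -3.2124 ± 1.645 × 0.8939 → [-4.683, -1.742].

[-4.683, -1.742]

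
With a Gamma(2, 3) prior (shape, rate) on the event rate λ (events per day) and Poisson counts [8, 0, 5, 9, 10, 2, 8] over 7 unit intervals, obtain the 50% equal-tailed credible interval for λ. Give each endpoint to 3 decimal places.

[3.936, 4.827]

Posterior: Gamma(2+42, 3+7) = Gamma(44, 10) (shape, rate).
Equal-tailed 50% interval: Gamma(44, 10) quantiles at 0.25 and 0.75.
Posterior mean ≈ 4.400, SD ≈ 0.663; a Normal approximation gives roughly [3.953, 4.847].
Exact: lower = 3.936; upper = 4.827.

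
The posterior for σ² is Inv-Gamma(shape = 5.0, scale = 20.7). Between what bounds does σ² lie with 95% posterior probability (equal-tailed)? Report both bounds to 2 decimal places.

Inverse-Gamma(5.0, 20.7) quantiles: F⁻¹(0.025) and F⁻¹(0.975).
Equivalently, 1/σ² ~ Gamma(5.0, rate = 20.7); invert its 0.975 and 0.025 quantiles.
Posterior mean ≈ 5.17, SD ≈ 2.99; a Normal approximation gives roughly [-0.68, 11.03].
Exact: lower = 2.02; upper = 12.75.

[2.02, 12.75]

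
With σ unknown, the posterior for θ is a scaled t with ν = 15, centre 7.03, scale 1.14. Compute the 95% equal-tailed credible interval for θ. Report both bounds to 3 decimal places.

The t_15 distribution is symmetric; the 95% interval is 7.03 ± t·1.14 with t_{0.975,15} = 2.131.
Half-width: 2.131 × 1.14 = 2.430.
7.03 − 2.430 = 4.600; 7.03 + 2.430 = 9.460.

[4.600, 9.460]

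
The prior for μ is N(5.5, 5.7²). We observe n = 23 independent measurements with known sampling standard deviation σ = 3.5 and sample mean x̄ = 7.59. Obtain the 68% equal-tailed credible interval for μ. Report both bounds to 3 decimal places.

Posterior precision = 1/5.7² + 23/3.5² = 0.0308 + 1.8776 = 1.9083, so posterior SD = 0.7239.
Posterior mean = (5.5/5.7² + 23·7.59/3.5²) / 1.9083 = 7.5563.
Interval: 7.5563 ± 0.994 × 0.7239 → [6.836, 8.276].

[6.836, 8.276]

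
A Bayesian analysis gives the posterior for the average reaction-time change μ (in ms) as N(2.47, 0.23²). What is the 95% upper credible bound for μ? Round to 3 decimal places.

2.848

Need U with P(μ ≤ U) = 0.95: U = 2.47 + z_{0.05}·0.23.
z = 1.645; U = 2.47 + 1.645 × 0.23 = 2.848.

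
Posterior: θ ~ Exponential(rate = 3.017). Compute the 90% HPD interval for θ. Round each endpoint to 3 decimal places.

[0.000, 0.763]

The exponential density is strictly decreasing on [0, ∞), so the HPD interval is anchored at 0: [0, q] with P(θ ≤ q) = 0.90.
q = −ln(1 − 0.90) / 3.017 = 2.3026 / 3.017 = 0.763.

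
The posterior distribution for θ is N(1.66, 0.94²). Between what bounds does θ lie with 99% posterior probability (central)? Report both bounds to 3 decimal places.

[-0.761, 4.081]

The posterior is symmetric, so the 99% equal-tailed interval is θ = 1.66 ± z·0.94 with z = 2.576.
Half-width: 2.576 × 0.94 = 2.421.
1.66 − 2.421 = -0.761; 1.66 + 2.421 = 4.081.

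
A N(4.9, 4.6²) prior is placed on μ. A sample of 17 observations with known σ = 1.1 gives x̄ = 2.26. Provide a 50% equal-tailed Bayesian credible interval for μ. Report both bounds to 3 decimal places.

Posterior precision = 1/4.6² + 17/1.1² = 0.0473 + 14.0496 = 14.0968, so posterior SD = 0.2663.
Posterior mean = (4.9/4.6² + 17·2.26/1.1²) / 14.0968 = 2.2689.
Interval: 2.2689 ± 0.674 × 0.2663 → [2.089, 2.448].

[2.089, 2.448]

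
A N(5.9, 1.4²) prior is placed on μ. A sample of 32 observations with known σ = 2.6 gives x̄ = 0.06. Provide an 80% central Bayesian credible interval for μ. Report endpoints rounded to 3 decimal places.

Posterior precision = 1/1.4² + 32/2.6² = 0.5102 + 4.7337 = 5.2439, so posterior SD = 0.4367.
Posterior mean = (5.9/1.4² + 32·0.06/2.6²) / 5.2439 = 0.6282.
Interval: 0.6282 ± 1.282 × 0.4367 → [0.069, 1.188].

[0.069, 1.188]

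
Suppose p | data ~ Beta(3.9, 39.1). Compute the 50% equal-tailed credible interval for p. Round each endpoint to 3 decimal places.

[0.059, 0.116]

Posterior: Beta(3.9, 39.1).
Equal-tailed 50% interval: the 0.25 and 0.75 quantiles of Beta(3.9, 39.1).
Posterior mean ≈ 0.091, SD ≈ 0.043; a Normal approximation gives roughly [0.061, 0.120].
Exact: F⁻¹(0.25) = 0.059; F⁻¹(0.75) = 0.116.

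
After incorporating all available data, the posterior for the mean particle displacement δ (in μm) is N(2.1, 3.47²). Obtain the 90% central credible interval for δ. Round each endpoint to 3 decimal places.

The posterior is symmetric, so the 90% equal-tailed interval is δ = 2.1 ± z·3.47 with z = 1.645.
Half-width: 1.645 × 3.47 = 5.708.
2.1 − 5.708 = -3.608; 2.1 + 5.708 = 7.808.

[-3.608, 7.808]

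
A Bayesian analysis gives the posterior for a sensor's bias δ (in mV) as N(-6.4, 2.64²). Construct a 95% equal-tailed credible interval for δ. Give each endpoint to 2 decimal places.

The posterior is symmetric, so the 95% equal-tailed interval is δ = -6.4 ± z·2.64 with z = 1.960.
Half-width: 1.960 × 2.64 = 5.17.
-6.4 − 5.17 = -11.57; -6.4 + 5.17 = -1.23.

[-11.57, -1.23]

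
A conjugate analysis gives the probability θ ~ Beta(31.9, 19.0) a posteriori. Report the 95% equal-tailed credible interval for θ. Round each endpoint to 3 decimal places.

Posterior: Beta(31.9, 19.0).
Equal-tailed 95% interval: the 0.025 and 0.975 quantiles of Beta(31.9, 19.0).
Posterior mean ≈ 0.627, SD ≈ 0.067; a Normal approximation gives roughly [0.495, 0.758].
Exact: F⁻¹(0.025) = 0.491; F⁻¹(0.975) = 0.753.

[0.491, 0.753]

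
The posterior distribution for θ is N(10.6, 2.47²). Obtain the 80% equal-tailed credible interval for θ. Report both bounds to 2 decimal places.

[7.43, 13.77]

The posterior is symmetric, so the 80% equal-tailed interval is θ = 10.6 ± z·2.47 with z = 1.282.
Half-width: 1.282 × 2.47 = 3.17.
10.6 − 3.17 = 7.43; 10.6 + 3.17 = 13.77.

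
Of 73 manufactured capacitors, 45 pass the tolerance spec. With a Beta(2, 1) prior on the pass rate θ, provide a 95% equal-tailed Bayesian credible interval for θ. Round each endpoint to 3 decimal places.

[0.507, 0.724]

Posterior: Beta(2+45, 1+28) = Beta(47, 29).
Equal-tailed 95% interval: the 0.025 and 0.975 quantiles of Beta(47, 29).
Posterior mean ≈ 0.618, SD ≈ 0.055; a Normal approximation gives roughly [0.510, 0.727].
Exact: F⁻¹(0.025) = 0.507; F⁻¹(0.975) = 0.724.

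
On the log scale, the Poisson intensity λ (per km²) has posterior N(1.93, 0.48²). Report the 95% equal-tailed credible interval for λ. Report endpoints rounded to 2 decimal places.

On the log scale the 95% interval is 1.93 ± 1.960 × 0.48 = [0.9892, 2.8708].
Exponentiate: [e^0.9892, e^2.8708] = [2.69, 17.65].

[2.69, 17.65]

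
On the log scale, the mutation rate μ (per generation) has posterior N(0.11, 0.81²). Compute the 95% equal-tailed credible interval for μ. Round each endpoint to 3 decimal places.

[0.228, 5.461]

On the log scale the 95% interval is 0.11 ± 1.960 × 0.81 = [-1.4776, 1.6976].
Exponentiate: [e^-1.4776, e^1.6976] = [0.228, 5.461].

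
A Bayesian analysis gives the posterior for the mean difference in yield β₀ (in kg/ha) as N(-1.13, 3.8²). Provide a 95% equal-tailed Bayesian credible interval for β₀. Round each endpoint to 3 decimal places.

The posterior is symmetric, so the 95% equal-tailed interval is β₀ = -1.13 ± z·3.8 with z = 1.960.
Half-width: 1.960 × 3.8 = 7.448.
-1.13 − 7.448 = -8.578; -1.13 + 7.448 = 6.318.

[-8.578, 6.318]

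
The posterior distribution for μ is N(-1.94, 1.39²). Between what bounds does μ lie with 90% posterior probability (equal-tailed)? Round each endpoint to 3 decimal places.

The posterior is symmetric, so the 90% equal-tailed interval is μ = -1.94 ± z·1.39 with z = 1.645.
Half-width: 1.645 × 1.39 = 2.286.
-1.94 − 2.286 = -4.226; -1.94 + 2.286 = 0.346.

[-4.226, 0.346]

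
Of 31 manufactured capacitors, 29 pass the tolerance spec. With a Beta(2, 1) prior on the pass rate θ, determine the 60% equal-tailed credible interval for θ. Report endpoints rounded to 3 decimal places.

Posterior: Beta(2+29, 1+2) = Beta(31, 3).
Equal-tailed 60% interval: the 0.2 and 0.8 quantiles of Beta(31, 3).
Posterior mean ≈ 0.912, SD ≈ 0.048; a Normal approximation gives roughly [0.871, 0.952].
Exact: F⁻¹(0.2) = 0.875; F⁻¹(0.8) = 0.953.

[0.875, 0.953]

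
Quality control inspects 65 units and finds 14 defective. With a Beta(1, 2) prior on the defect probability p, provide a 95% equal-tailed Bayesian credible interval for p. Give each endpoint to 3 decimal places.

[0.131, 0.326]

Posterior: Beta(1+14, 2+51) = Beta(15, 53).
Equal-tailed 95% interval: the 0.025 and 0.975 quantiles of Beta(15, 53).
Posterior mean ≈ 0.221, SD ≈ 0.050; a Normal approximation gives roughly [0.123, 0.318].
Exact: F⁻¹(0.025) = 0.131; F⁻¹(0.975) = 0.326.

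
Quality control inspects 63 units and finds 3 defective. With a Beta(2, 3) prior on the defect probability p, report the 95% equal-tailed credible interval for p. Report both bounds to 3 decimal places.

Posterior: Beta(2+3, 3+60) = Beta(5, 63).
Equal-tailed 95% interval: the 0.025 and 0.975 quantiles of Beta(5, 63).
Posterior mean ≈ 0.074, SD ≈ 0.031; a Normal approximation gives roughly [0.012, 0.135].
Exact: F⁻¹(0.025) = 0.025; F⁻¹(0.975) = 0.146.

[0.025, 0.146]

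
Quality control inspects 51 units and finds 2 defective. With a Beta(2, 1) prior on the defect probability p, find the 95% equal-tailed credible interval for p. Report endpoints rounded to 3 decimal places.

Posterior: Beta(2+2, 1+49) = Beta(4, 50).
Equal-tailed 95% interval: the 0.025 and 0.975 quantiles of Beta(4, 50).
Posterior mean ≈ 0.074, SD ≈ 0.035; a Normal approximation gives roughly [0.005, 0.143].
Exact: F⁻¹(0.025) = 0.021; F⁻¹(0.975) = 0.157.

[0.021, 0.157]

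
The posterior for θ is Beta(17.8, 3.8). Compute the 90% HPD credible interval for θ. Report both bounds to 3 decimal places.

The posterior is unimodal and skewed, so the HPD interval has equal density at both endpoints and is the shortest 90% interval.
Solving f(0.702) = f(0.952) with F(0.952) − F(0.702) = 0.90 gives [0.702, 0.952].
For comparison, the equal-tailed interval is [0.677, 0.937]; the HPD is narrower and shifted toward the mode.

[0.702, 0.952]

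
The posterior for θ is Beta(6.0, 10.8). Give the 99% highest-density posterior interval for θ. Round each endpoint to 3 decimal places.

[0.101, 0.652]

The posterior is unimodal and skewed, so the HPD interval has equal density at both endpoints and is the shortest 99% interval.
Solving f(0.101) = f(0.652) with F(0.652) − F(0.101) = 0.99 gives [0.101, 0.652].
For comparison, the equal-tailed interval is [0.110, 0.664]; the HPD is narrower and shifted toward the mode.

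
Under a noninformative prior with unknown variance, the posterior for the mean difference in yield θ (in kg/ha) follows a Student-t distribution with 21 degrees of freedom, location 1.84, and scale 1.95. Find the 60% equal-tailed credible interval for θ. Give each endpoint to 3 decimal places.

[0.165, 3.515]

The t_21 distribution is symmetric; the 60% interval is 1.84 ± t·1.95 with t_{0.8,21} = 0.859.
Half-width: 0.859 × 1.95 = 1.675.
1.84 − 1.675 = 0.165; 1.84 + 1.675 = 3.515.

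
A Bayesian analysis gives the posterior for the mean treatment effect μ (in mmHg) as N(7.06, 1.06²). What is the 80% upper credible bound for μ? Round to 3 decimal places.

7.952

Need U with P(μ ≤ U) = 0.80: U = 7.06 + z_{0.2}·1.06.
z = 0.842; U = 7.06 + 0.842 × 1.06 = 7.952.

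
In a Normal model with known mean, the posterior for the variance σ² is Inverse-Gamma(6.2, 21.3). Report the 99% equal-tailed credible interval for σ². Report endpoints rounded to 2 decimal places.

[1.47, 13.04]

Inverse-Gamma(6.2, 21.3) quantiles: F⁻¹(0.005) and F⁻¹(0.995).
Equivalently, 1/σ² ~ Gamma(6.2, rate = 21.3); invert its 0.995 and 0.005 quantiles.
Posterior mean ≈ 4.10, SD ≈ 2.00; a Normal approximation gives roughly [-1.05, 9.24].
Exact: lower = 1.47; upper = 13.04.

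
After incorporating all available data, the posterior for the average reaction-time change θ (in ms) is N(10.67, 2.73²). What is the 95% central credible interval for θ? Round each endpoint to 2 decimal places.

The posterior is symmetric, so the 95% equal-tailed interval is θ = 10.67 ± z·2.73 with z = 1.960.
Half-width: 1.960 × 2.73 = 5.35.
10.67 − 5.35 = 5.32; 10.67 + 5.35 = 16.02.

[5.32, 16.02]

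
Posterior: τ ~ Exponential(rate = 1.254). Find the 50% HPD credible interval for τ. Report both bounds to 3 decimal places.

[0.000, 0.553]

The exponential density is strictly decreasing on [0, ∞), so the HPD interval is anchored at 0: [0, q] with P(τ ≤ q) = 0.50.
q = −ln(1 − 0.50) / 1.254 = 0.6931 / 1.254 = 0.553.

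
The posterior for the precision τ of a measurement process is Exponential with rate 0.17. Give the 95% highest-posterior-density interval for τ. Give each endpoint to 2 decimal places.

[0.00, 17.62]

The exponential density is strictly decreasing on [0, ∞), so the HPD interval is anchored at 0: [0, q] with P(τ ≤ q) = 0.95.
q = −ln(1 − 0.95) / 0.17 = 2.9957 / 0.17 = 17.62.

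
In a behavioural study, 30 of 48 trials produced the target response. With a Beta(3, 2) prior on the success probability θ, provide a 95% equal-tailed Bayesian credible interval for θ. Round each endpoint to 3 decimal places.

Posterior: Beta(3+30, 2+18) = Beta(33, 20).
Equal-tailed 95% interval: the 0.025 and 0.975 quantiles of Beta(33, 20).
Posterior mean ≈ 0.623, SD ≈ 0.066; a Normal approximation gives roughly [0.493, 0.752].
Exact: F⁻¹(0.025) = 0.490; F⁻¹(0.975) = 0.747.

[0.490, 0.747]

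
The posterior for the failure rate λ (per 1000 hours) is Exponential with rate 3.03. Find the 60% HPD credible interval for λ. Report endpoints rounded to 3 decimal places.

[0.000, 0.302]

The exponential density is strictly decreasing on [0, ∞), so the HPD interval is anchored at 0: [0, q] with P(λ ≤ q) = 0.60.
q = −ln(1 − 0.60) / 3.03 = 0.9163 / 3.03 = 0.302.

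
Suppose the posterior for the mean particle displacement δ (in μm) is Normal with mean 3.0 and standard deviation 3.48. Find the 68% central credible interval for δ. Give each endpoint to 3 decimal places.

The posterior is symmetric, so the 68% equal-tailed interval is δ = 3.0 ± z·3.48 with z = 0.994.
Half-width: 0.994 × 3.48 = 3.461.
3.0 − 3.461 = -0.461; 3.0 + 3.461 = 6.461.

[-0.461, 6.461]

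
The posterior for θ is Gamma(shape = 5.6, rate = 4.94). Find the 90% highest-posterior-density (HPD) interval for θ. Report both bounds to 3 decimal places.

The posterior is unimodal and skewed, so the HPD interval has equal density at both endpoints and is the shortest 90% interval.
Solving f(0.380) = f(1.858) with F(1.858) − F(0.380) = 0.90 gives [0.380, 1.858].
For comparison, the equal-tailed interval is [0.476, 2.019]; the HPD is narrower and shifted toward the mode.

[0.380, 1.858]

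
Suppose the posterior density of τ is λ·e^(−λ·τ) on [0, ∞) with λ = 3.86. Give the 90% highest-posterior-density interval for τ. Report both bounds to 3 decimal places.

[0.000, 0.597]

The exponential density is strictly decreasing on [0, ∞), so the HPD interval is anchored at 0: [0, q] with P(τ ≤ q) = 0.90.
q = −ln(1 − 0.90) / 3.86 = 2.3026 / 3.86 = 0.597.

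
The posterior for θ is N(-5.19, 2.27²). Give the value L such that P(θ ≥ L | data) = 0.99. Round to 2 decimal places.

-10.47

Need L with P(θ ≥ L) = 0.99: L = -5.19 − z_{0.01}·2.27.
z = 2.326; L = -5.19 − 2.326 × 2.27 = -10.47.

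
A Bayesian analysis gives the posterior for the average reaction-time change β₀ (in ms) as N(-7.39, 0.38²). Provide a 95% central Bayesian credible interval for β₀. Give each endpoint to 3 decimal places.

[-8.135, -6.645]

The posterior is symmetric, so the 95% equal-tailed interval is β₀ = -7.39 ± z·0.38 with z = 1.960.
Half-width: 1.960 × 0.38 = 0.745.
-7.39 − 0.745 = -8.135; -7.39 + 0.745 = -6.645.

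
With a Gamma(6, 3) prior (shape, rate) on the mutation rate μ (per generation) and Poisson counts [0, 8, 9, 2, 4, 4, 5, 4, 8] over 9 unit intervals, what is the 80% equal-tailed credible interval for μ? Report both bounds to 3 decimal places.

Posterior: Gamma(6+44, 3+9) = Gamma(50, 12) (shape, rate).
Equal-tailed 80% interval: Gamma(50, 12) quantiles at 0.1 and 0.9.
Posterior mean ≈ 4.167, SD ≈ 0.589; a Normal approximation gives roughly [3.412, 4.922].
Exact: lower = 3.432; upper = 4.937.

[3.432, 4.937]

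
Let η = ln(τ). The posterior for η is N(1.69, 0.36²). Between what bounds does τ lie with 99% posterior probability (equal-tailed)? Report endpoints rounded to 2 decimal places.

On the log scale the 99% interval is 1.69 ± 2.576 × 0.36 = [0.7627, 2.6173].
Exponentiate: [e^0.7627, e^2.6173] = [2.14, 13.70].

[2.14, 13.70]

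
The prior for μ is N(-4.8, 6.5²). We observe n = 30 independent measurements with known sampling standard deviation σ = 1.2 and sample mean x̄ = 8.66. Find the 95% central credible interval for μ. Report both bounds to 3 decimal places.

[8.216, 9.074]

Posterior precision = 1/6.5² + 30/1.2² = 0.0237 + 20.8333 = 20.8570, so posterior SD = 0.2190.
Posterior mean = (-4.8/6.5² + 30·8.66/1.2²) / 20.8570 = 8.6447.
Interval: 8.6447 ± 1.960 × 0.2190 → [8.216, 9.074].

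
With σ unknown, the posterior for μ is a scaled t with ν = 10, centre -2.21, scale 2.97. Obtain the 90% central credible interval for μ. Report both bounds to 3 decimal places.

[-7.593, 3.173]

The t_10 distribution is symmetric; the 90% interval is -2.21 ± t·2.97 with t_{0.95,10} = 1.812.
Half-width: 1.812 × 2.97 = 5.383.
-2.21 − 5.383 = -7.593; -2.21 + 5.383 = 3.173.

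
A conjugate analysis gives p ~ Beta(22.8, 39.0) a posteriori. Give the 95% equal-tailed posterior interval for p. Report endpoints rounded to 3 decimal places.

[0.254, 0.492]

Posterior: Beta(22.8, 39.0).
Equal-tailed 95% interval: the 0.025 and 0.975 quantiles of Beta(22.8, 39.0).
Posterior mean ≈ 0.369, SD ≈ 0.061; a Normal approximation gives roughly [0.250, 0.488].
Exact: F⁻¹(0.025) = 0.254; F⁻¹(0.975) = 0.492.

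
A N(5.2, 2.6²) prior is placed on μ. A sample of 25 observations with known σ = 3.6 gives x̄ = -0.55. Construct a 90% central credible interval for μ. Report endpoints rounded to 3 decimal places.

[-1.282, 1.001]

Posterior precision = 1/2.6² + 25/3.6² = 0.1479 + 1.9290 = 2.0769, so posterior SD = 0.6939.
Posterior mean = (5.2/2.6² + 25·-0.55/3.6²) / 2.0769 = -0.1405.
Interval: -0.1405 ± 1.645 × 0.6939 → [-1.282, 1.001].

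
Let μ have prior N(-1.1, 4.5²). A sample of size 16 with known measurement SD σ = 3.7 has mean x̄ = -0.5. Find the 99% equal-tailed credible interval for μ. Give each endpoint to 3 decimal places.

Posterior precision = 1/4.5² + 16/3.7² = 0.0494 + 1.1687 = 1.2181, so posterior SD = 0.9061.
Posterior mean = (-1.1/4.5² + 16·-0.5/3.7²) / 1.2181 = -0.5243.
Interval: -0.5243 ± 2.576 × 0.9061 → [-2.858, 1.810].

[-2.858, 1.810]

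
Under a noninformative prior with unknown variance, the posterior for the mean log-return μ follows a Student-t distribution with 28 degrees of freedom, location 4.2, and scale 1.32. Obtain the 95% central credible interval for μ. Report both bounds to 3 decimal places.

[1.496, 6.904]

The t_28 distribution is symmetric; the 95% interval is 4.2 ± t·1.32 with t_{0.975,28} = 2.048.
Half-width: 2.048 × 1.32 = 2.704.
4.2 − 2.704 = 1.496; 4.2 + 2.704 = 6.904.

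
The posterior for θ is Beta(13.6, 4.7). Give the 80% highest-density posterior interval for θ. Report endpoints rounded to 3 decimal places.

The posterior is unimodal and skewed, so the HPD interval has equal density at both endpoints and is the shortest 80% interval.
Solving f(0.630) = f(0.882) with F(0.882) − F(0.630) = 0.80 gives [0.630, 0.882].
For comparison, the equal-tailed interval is [0.609, 0.865]; the HPD is narrower and shifted toward the mode.

[0.630, 0.882]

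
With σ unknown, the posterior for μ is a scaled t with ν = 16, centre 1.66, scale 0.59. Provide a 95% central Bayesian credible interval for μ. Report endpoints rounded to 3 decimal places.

The t_16 distribution is symmetric; the 95% interval is 1.66 ± t·0.59 with t_{0.975,16} = 2.120.
Half-width: 2.120 × 0.59 = 1.251.
1.66 − 1.251 = 0.409; 1.66 + 1.251 = 2.911.

[0.409, 2.911]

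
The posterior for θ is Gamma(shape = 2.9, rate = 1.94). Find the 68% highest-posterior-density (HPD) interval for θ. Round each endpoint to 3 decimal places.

The posterior is unimodal and skewed, so the HPD interval has equal density at both endpoints and is the shortest 68% interval.
Solving f(0.414) = f(1.912) with F(1.912) − F(0.414) = 0.68 gives [0.414, 1.912].
For comparison, the equal-tailed interval is [0.672, 2.317]; the HPD is narrower and shifted toward the mode.

[0.414, 1.912]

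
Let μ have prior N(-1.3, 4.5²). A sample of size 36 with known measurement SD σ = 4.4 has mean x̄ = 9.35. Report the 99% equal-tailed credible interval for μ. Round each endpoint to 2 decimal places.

[7.21, 10.94]

Posterior precision = 1/4.5² + 36/4.4² = 0.0494 + 1.8595 = 1.9089, so posterior SD = 0.7238.
Posterior mean = (-1.3/4.5² + 36·9.35/4.4²) / 1.9089 = 9.0745.
Interval: 9.0745 ± 2.576 × 0.7238 → [7.21, 10.94].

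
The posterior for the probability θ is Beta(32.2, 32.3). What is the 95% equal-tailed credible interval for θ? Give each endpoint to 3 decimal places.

Posterior: Beta(32.2, 32.3).
Equal-tailed 95% interval: the 0.025 and 0.975 quantiles of Beta(32.2, 32.3).
Posterior mean ≈ 0.499, SD ≈ 0.062; a Normal approximation gives roughly [0.378, 0.620].
Exact: F⁻¹(0.025) = 0.379; F⁻¹(0.975) = 0.620.

[0.379, 0.620]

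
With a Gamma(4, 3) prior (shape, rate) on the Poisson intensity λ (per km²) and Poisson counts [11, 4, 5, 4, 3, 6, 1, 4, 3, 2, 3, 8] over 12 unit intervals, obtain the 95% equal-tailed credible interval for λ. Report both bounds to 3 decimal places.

Posterior: Gamma(4+54, 3+12) = Gamma(58, 15) (shape, rate).
Equal-tailed 95% interval: Gamma(58, 15) quantiles at 0.025 and 0.975.
Posterior mean ≈ 3.867, SD ≈ 0.508; a Normal approximation gives roughly [2.872, 4.862].
Exact: lower = 2.936; upper = 4.923.

[2.936, 4.923]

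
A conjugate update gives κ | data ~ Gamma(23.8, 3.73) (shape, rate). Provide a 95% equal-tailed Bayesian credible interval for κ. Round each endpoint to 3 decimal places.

Posterior: Gamma(shape 23.8, rate 3.73).
Equal-tailed 95% interval: Gamma(23.8, 3.73) quantiles at 0.025 and 0.975.
Posterior mean ≈ 6.381, SD ≈ 1.308; a Normal approximation gives roughly [3.817, 8.944].
Exact: lower = 4.080; upper = 9.188.

[4.080, 9.188]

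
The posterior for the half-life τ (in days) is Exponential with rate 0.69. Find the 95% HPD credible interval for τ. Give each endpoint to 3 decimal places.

[0.000, 4.342]

The exponential density is strictly decreasing on [0, ∞), so the HPD interval is anchored at 0: [0, q] with P(τ ≤ q) = 0.95.
q = −ln(1 − 0.95) / 0.69 = 2.9957 / 0.69 = 4.342.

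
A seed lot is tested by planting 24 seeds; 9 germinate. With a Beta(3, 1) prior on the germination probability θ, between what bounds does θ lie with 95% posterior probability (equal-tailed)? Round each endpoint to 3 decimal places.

[0.255, 0.612]

Posterior: Beta(3+9, 1+15) = Beta(12, 16).
Equal-tailed 95% interval: the 0.025 and 0.975 quantiles of Beta(12, 16).
Posterior mean ≈ 0.429, SD ≈ 0.092; a Normal approximation gives roughly [0.248, 0.609].
Exact: F⁻¹(0.025) = 0.255; F⁻¹(0.975) = 0.612.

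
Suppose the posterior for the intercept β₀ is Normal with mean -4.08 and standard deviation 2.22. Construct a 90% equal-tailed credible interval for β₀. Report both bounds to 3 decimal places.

[-7.732, -0.428]

The posterior is symmetric, so the 90% equal-tailed interval is β₀ = -4.08 ± z·2.22 with z = 1.645.
Half-width: 1.645 × 2.22 = 3.652.
-4.08 − 3.652 = -7.732; -4.08 + 3.652 = -0.428.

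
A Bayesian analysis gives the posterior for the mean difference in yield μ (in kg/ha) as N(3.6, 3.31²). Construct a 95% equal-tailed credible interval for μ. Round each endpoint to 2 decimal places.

[-2.89, 10.09]

The posterior is symmetric, so the 95% equal-tailed interval is μ = 3.6 ± z·3.31 with z = 1.960.
Half-width: 1.960 × 3.31 = 6.49.
3.6 − 6.49 = -2.89; 3.6 + 6.49 = 10.09.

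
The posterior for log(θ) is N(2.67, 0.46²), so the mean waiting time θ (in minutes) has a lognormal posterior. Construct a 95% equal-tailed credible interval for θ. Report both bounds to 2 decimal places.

[5.86, 35.57]

On the log scale the 95% interval is 2.67 ± 1.960 × 0.46 = [1.7684, 3.5716].
Exponentiate: [e^1.7684, e^3.5716] = [5.86, 35.57].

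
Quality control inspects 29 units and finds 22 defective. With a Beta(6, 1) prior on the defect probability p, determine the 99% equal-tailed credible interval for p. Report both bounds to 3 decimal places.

[0.578, 0.921]

Posterior: Beta(6+22, 1+7) = Beta(28, 8).
Equal-tailed 99% interval: the 0.005 and 0.995 quantiles of Beta(28, 8).
Posterior mean ≈ 0.778, SD ≈ 0.068; a Normal approximation gives roughly [0.602, 0.954].
Exact: F⁻¹(0.005) = 0.578; F⁻¹(0.995) = 0.921.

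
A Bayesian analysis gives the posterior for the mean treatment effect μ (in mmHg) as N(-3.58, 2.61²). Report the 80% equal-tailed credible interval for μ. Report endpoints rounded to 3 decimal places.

The posterior is symmetric, so the 80% equal-tailed interval is μ = -3.58 ± z·2.61 with z = 1.282.
Half-width: 1.282 × 2.61 = 3.345.
-3.58 − 3.345 = -6.925; -3.58 + 3.345 = -0.235.

[-6.925, -0.235]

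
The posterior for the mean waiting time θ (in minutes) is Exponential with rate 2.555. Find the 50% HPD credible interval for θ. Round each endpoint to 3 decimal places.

The exponential density is strictly decreasing on [0, ∞), so the HPD interval is anchored at 0: [0, q] with P(θ ≤ q) = 0.50.
q = −ln(1 − 0.50) / 2.555 = 0.6931 / 2.555 = 0.271.

[0.000, 0.271]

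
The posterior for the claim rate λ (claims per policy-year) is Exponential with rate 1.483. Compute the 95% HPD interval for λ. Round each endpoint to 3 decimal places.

The exponential density is strictly decreasing on [0, ∞), so the HPD interval is anchored at 0: [0, q] with P(λ ≤ q) = 0.95.
q = −ln(1 − 0.95) / 1.483 = 2.9957 / 1.483 = 2.020.

[0.000, 2.020]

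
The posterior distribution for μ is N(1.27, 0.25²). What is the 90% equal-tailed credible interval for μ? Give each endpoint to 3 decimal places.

The posterior is symmetric, so the 90% equal-tailed interval is μ = 1.27 ± z·0.25 with z = 1.645.
Half-width: 1.645 × 0.25 = 0.411.
1.27 − 0.411 = 0.859; 1.27 + 0.411 = 1.681.

[0.859, 1.681]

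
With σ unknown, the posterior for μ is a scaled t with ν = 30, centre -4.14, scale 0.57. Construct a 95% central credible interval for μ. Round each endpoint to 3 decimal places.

The t_30 distribution is symmetric; the 95% interval is -4.14 ± t·0.57 with t_{0.975,30} = 2.042.
Half-width: 2.042 × 0.57 = 1.164.
-4.14 − 1.164 = -5.304; -4.14 + 1.164 = -2.976.

[-5.304, -2.976]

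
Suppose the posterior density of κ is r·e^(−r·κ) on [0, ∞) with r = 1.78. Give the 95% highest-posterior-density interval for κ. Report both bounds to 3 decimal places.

The exponential density is strictly decreasing on [0, ∞), so the HPD interval is anchored at 0: [0, q] with P(κ ≤ q) = 0.95.
q = −ln(1 − 0.95) / 1.78 = 2.9957 / 1.78 = 1.683.

[0.000, 1.683]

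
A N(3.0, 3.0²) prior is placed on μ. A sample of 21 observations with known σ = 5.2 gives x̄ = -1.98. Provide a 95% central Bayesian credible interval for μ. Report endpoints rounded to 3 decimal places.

Posterior precision = 1/3.0² + 21/5.2² = 0.1111 + 0.7766 = 0.8877, so posterior SD = 1.0613.
Posterior mean = (3.0/3.0² + 21·-1.98/5.2²) / 0.8877 = -1.3567.
Interval: -1.3567 ± 1.960 × 1.0613 → [-3.437, 0.724].

[-3.437, 0.724]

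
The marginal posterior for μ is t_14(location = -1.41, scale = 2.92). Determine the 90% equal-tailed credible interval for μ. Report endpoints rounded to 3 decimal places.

[-6.553, 3.733]

The t_14 distribution is symmetric; the 90% interval is -1.41 ± t·2.92 with t_{0.95,14} = 1.761.
Half-width: 1.761 × 2.92 = 5.143.
-1.41 − 5.143 = -6.553; -1.41 + 5.143 = 3.733.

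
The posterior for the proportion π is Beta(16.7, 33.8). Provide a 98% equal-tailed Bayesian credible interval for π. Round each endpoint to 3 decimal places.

[0.190, 0.491]

Posterior: Beta(16.7, 33.8).
Equal-tailed 98% interval: the 0.01 and 0.99 quantiles of Beta(16.7, 33.8).
Posterior mean ≈ 0.331, SD ≈ 0.066; a Normal approximation gives roughly [0.178, 0.483].
Exact: F⁻¹(0.01) = 0.190; F⁻¹(0.99) = 0.491.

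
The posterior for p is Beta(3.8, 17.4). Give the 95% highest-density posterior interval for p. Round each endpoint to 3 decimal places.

[0.037, 0.339]

The posterior is unimodal and skewed, so the HPD interval has equal density at both endpoints and is the shortest 95% interval.
Solving f(0.037) = f(0.339) with F(0.339) − F(0.037) = 0.95 gives [0.037, 0.339].
For comparison, the equal-tailed interval is [0.051, 0.364]; the HPD is narrower and shifted toward the mode.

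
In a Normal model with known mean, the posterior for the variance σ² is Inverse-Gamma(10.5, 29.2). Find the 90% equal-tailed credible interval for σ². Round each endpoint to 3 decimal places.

[1.788, 5.038]

Inverse-Gamma(10.5, 29.2) quantiles: F⁻¹(0.05) and F⁻¹(0.95).
Equivalently, 1/σ² ~ Gamma(10.5, rate = 29.2); invert its 0.95 and 0.05 quantiles.
Posterior mean ≈ 3.074, SD ≈ 1.054; a Normal approximation gives roughly [1.340, 4.808].
Exact: lower = 1.788; upper = 5.038.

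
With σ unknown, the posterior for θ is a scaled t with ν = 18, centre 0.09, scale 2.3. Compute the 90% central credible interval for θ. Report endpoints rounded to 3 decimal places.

The t_18 distribution is symmetric; the 90% interval is 0.09 ± t·2.3 with t_{0.95,18} = 1.734.
Half-width: 1.734 × 2.3 = 3.988.
0.09 − 3.988 = -3.898; 0.09 + 3.988 = 4.078.

[-3.898, 4.078]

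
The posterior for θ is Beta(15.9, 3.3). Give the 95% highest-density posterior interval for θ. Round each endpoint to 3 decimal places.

The posterior is unimodal and skewed, so the HPD interval has equal density at both endpoints and is the shortest 95% interval.
Solving f(0.664) = f(0.972) with F(0.972) − F(0.664) = 0.95 gives [0.664, 0.972].
For comparison, the equal-tailed interval is [0.636, 0.957]; the HPD is narrower and shifted toward the mode.

[0.664, 0.972]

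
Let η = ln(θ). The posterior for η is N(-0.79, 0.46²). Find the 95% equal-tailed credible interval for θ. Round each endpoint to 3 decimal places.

[0.184, 1.118]

On the log scale the 95% interval is -0.79 ± 1.960 × 0.46 = [-1.6916, 0.1116].
Exponentiate: [e^-1.6916, e^0.1116] = [0.184, 1.118].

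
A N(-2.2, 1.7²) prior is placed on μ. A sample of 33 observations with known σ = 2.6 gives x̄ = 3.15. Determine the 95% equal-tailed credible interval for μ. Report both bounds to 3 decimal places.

Posterior precision = 1/1.7² + 33/2.6² = 0.3460 + 4.8817 = 5.2277, so posterior SD = 0.4374.
Posterior mean = (-2.2/1.7² + 33·3.15/2.6²) / 5.2277 = 2.7959.
Interval: 2.7959 ± 1.960 × 0.4374 → [1.939, 3.653].

[1.939, 3.653]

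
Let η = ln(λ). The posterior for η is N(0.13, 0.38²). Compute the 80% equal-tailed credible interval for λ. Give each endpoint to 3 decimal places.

On the log scale the 80% interval is 0.13 ± 1.282 × 0.38 = [-0.3570, 0.6170].
Exponentiate: [e^-0.3570, e^0.6170] = [0.700, 1.853].

[0.700, 1.853]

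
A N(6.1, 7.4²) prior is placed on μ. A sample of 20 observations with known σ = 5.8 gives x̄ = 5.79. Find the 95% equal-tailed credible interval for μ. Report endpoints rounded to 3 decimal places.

[3.295, 8.303]

Posterior precision = 1/7.4² + 20/5.8² = 0.0183 + 0.5945 = 0.6128, so posterior SD = 1.2774.
Posterior mean = (6.1/7.4² + 20·5.79/5.8²) / 0.6128 = 5.7992.
Interval: 5.7992 ± 1.960 × 1.2774 → [3.295, 8.303].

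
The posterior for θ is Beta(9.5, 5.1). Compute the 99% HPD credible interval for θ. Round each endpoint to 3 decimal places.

[0.337, 0.917]

The posterior is unimodal and skewed, so the HPD interval has equal density at both endpoints and is the shortest 99% interval.
Solving f(0.337) = f(0.917) with F(0.917) − F(0.337) = 0.99 gives [0.337, 0.917].
For comparison, the equal-tailed interval is [0.323, 0.907]; the HPD is narrower and shifted toward the mode.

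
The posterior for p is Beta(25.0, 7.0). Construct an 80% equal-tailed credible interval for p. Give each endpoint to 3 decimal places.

[0.685, 0.870]

Posterior: Beta(25.0, 7.0).
Equal-tailed 80% interval: the 0.1 and 0.9 quantiles of Beta(25.0, 7.0).
Posterior mean ≈ 0.781, SD ≈ 0.072; a Normal approximation gives roughly [0.689, 0.873].
Exact: F⁻¹(0.1) = 0.685; F⁻¹(0.9) = 0.870.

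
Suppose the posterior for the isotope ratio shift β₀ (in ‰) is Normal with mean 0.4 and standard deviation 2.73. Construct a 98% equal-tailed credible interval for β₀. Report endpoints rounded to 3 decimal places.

[-5.951, 6.751]

The posterior is symmetric, so the 98% equal-tailed interval is β₀ = 0.4 ± z·2.73 with z = 2.326.
Half-width: 2.326 × 2.73 = 6.351.
0.4 − 6.351 = -5.951; 0.4 + 6.351 = 6.751.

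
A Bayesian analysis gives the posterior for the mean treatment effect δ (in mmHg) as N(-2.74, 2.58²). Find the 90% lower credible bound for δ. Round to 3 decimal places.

-6.046

Need L with P(δ ≥ L) = 0.90: L = -2.74 − z_{0.1}·2.58.
z = 1.282; L = -2.74 − 1.282 × 2.58 = -6.046.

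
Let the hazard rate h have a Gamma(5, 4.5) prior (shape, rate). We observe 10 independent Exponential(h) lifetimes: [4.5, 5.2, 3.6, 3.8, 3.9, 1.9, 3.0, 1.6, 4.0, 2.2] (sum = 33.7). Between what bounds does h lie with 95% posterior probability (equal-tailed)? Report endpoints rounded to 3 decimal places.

[0.220, 0.615]

Posterior: Gamma(5+10, 4.5+33.7) = Gamma(15, 38.2) (shape, rate).
Equal-tailed 95% interval: Gamma(15, 38.2) quantiles at 0.025 and 0.975.
Posterior mean ≈ 0.393, SD ≈ 0.101; a Normal approximation gives roughly [0.194, 0.591].
Exact: lower = 0.220; upper = 0.615.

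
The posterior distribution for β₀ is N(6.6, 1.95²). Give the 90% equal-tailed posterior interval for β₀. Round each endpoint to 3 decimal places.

[3.393, 9.807]

The posterior is symmetric, so the 90% equal-tailed interval is β₀ = 6.6 ± z·1.95 with z = 1.645.
Half-width: 1.645 × 1.95 = 3.207.
6.6 − 3.207 = 3.393; 6.6 + 3.207 = 9.807.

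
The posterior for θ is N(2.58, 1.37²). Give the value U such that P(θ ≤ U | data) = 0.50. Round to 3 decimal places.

Need U with P(θ ≤ U) = 0.50: U = 2.58 + z_{0.5}·1.37.
z = 0.000; U = 2.58 + 0.000 × 1.37 = 2.580.

2.580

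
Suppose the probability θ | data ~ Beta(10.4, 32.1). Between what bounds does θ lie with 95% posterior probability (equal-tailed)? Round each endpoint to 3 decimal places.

[0.129, 0.383]

Posterior: Beta(10.4, 32.1).
Equal-tailed 95% interval: the 0.025 and 0.975 quantiles of Beta(10.4, 32.1).
Posterior mean ≈ 0.245, SD ≈ 0.065; a Normal approximation gives roughly [0.117, 0.372].
Exact: F⁻¹(0.025) = 0.129; F⁻¹(0.975) = 0.383.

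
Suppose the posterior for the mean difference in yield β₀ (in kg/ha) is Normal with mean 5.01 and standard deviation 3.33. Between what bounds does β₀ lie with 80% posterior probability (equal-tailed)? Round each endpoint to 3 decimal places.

The posterior is symmetric, so the 80% equal-tailed interval is β₀ = 5.01 ± z·3.33 with z = 1.282.
Half-width: 1.282 × 3.33 = 4.268.
5.01 − 4.268 = 0.742; 5.01 + 4.268 = 9.278.

[0.742, 9.278]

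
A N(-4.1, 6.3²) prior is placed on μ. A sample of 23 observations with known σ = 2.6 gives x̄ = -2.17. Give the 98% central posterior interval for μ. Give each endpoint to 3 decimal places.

[-3.441, -0.928]

Posterior precision = 1/6.3² + 23/2.6² = 0.0252 + 3.4024 = 3.4276, so posterior SD = 0.5401.
Posterior mean = (-4.1/6.3² + 23·-2.17/2.6²) / 3.4276 = -2.1842.
Interval: -2.1842 ± 2.326 × 0.5401 → [-3.441, -0.928].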